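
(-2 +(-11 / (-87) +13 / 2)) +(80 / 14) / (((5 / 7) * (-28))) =5287 / 1218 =4.34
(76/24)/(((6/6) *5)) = 19/30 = 0.63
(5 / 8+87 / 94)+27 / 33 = 2.37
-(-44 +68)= -24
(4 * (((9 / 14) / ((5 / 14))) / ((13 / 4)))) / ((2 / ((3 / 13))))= 216 / 845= 0.26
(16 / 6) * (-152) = -1216 / 3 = -405.33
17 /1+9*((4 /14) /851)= 17.00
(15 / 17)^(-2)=289 / 225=1.28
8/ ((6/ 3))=4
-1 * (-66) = 66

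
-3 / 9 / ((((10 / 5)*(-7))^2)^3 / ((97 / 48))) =-97 / 1084253184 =-0.00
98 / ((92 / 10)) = 245 / 23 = 10.65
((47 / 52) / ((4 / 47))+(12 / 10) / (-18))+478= 1524287 / 3120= 488.55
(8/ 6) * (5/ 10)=2/ 3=0.67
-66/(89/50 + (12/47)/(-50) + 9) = -6.13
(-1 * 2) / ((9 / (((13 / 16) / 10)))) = -13 / 720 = -0.02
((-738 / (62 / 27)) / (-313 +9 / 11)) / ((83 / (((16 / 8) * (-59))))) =-6465987 / 4417841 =-1.46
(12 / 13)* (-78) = -72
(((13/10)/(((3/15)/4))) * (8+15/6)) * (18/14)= 351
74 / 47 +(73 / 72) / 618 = 3296135 / 2091312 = 1.58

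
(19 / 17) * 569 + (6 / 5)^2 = 637.38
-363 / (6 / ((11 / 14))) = -1331 / 28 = -47.54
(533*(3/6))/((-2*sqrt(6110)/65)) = -533*sqrt(6110)/376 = -110.81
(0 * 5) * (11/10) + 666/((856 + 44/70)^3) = 1586375/1497301619676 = 0.00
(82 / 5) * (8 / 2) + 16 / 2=368 / 5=73.60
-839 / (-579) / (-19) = -839 / 11001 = -0.08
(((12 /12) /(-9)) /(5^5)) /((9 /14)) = -14 /253125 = -0.00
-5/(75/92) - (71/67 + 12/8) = -17473/2010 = -8.69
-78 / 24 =-13 / 4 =-3.25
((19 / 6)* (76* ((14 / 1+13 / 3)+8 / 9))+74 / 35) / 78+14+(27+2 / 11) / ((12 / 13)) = 102.78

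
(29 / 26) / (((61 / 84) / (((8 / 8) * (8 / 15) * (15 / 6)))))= 1624 / 793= 2.05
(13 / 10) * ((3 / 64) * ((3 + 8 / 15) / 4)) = 689 / 12800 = 0.05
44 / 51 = 0.86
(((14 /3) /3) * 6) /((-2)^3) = -7 /6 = -1.17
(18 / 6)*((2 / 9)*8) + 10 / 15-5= 1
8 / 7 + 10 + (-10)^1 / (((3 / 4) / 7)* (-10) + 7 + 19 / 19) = 6586 / 679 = 9.70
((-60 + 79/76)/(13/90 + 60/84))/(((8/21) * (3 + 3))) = -9880605/328928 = -30.04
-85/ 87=-0.98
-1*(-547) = 547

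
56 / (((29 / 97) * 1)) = 5432 / 29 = 187.31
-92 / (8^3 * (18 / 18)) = -23 / 128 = -0.18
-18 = -18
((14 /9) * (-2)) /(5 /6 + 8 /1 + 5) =-56 /249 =-0.22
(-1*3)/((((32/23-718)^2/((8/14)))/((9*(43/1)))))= -68241/52822063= -0.00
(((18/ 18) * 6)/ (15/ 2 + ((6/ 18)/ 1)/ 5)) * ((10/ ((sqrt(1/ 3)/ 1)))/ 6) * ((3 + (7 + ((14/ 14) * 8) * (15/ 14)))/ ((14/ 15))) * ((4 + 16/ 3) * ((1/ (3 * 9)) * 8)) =1040000 * sqrt(3)/ 14301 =125.96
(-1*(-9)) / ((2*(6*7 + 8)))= 9 / 100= 0.09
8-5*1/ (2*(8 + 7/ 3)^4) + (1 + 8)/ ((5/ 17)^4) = 1397636110813/ 1154401250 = 1210.70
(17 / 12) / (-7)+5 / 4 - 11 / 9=-11 / 63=-0.17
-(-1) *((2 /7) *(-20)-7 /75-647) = -342724 /525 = -652.81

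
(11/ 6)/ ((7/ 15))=55/ 14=3.93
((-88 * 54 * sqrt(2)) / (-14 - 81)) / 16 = 297 * sqrt(2) / 95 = 4.42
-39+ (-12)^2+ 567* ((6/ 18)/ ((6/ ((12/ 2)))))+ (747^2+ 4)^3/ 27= 173753255478916135/ 27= 6435305758478375.37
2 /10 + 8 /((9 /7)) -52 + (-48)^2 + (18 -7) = 102124 /45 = 2269.42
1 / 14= 0.07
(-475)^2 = 225625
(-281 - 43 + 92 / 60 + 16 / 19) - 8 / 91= -8343613 / 25935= -321.71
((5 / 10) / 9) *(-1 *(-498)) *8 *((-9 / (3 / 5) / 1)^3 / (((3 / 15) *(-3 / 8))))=9960000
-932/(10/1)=-466/5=-93.20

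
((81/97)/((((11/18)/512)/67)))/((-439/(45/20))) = -112534272/468413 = -240.25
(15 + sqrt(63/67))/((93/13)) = 13 *sqrt(469)/2077 + 65/31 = 2.23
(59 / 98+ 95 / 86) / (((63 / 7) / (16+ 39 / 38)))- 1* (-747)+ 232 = 353894069 / 360297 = 982.23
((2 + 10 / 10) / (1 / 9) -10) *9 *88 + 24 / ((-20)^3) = 13463997 / 1000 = 13464.00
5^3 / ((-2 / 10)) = -625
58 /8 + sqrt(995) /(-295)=29 /4 - sqrt(995) /295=7.14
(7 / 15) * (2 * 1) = 14 / 15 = 0.93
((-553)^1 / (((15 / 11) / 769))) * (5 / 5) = -4677827 / 15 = -311855.13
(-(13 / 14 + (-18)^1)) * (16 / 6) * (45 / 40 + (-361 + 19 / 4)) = -226333 / 14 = -16166.64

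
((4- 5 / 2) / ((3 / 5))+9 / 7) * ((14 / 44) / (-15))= -53 / 660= -0.08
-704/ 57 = -12.35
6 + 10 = 16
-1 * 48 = -48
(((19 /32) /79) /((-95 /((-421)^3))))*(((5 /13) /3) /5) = 74618461 /492960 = 151.37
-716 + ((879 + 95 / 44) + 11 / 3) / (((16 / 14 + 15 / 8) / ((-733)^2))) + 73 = 878548820651 / 5577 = 157530719.14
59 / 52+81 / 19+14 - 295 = -275.60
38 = 38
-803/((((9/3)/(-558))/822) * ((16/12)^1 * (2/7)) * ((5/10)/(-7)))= -4511881143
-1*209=-209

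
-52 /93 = -0.56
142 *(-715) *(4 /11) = -36920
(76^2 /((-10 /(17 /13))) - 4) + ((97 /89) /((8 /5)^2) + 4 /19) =-5337027909 /7034560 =-758.69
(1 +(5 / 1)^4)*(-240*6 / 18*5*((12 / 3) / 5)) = -200320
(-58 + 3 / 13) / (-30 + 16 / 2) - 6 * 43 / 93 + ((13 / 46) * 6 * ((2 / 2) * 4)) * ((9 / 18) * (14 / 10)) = 4689611 / 1019590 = 4.60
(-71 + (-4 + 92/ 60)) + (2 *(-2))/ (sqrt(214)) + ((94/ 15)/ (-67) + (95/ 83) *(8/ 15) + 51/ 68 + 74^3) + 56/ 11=495677043773/ 1223420-2 *sqrt(214)/ 107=405156.62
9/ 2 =4.50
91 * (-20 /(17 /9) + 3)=-11739 /17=-690.53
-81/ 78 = -27/ 26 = -1.04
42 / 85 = 0.49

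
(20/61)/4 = 0.08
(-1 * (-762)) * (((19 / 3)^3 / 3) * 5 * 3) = 8710930 / 9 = 967881.11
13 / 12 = 1.08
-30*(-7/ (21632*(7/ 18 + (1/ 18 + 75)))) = 135/ 1049152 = 0.00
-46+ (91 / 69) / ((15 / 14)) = -44.77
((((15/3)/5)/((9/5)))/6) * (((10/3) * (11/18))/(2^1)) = 275/2916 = 0.09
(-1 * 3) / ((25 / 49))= -147 / 25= -5.88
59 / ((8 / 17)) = 1003 / 8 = 125.38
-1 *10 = -10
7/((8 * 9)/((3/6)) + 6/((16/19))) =56/1209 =0.05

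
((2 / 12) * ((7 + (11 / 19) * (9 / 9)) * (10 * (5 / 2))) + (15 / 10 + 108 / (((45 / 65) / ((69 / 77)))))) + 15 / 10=255105 / 1463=174.37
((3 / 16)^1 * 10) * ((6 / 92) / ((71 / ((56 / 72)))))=35 / 26128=0.00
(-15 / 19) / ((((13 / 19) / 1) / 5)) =-75 / 13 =-5.77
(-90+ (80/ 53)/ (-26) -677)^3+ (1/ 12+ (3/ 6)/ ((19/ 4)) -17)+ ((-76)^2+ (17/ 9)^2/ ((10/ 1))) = -4543656003243132464477/ 10067607629820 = -451314370.83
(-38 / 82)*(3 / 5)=-0.28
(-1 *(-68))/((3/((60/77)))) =1360/77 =17.66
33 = 33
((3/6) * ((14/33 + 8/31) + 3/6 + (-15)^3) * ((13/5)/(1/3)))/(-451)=89736803/3075820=29.17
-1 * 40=-40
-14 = -14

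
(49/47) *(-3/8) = -147/376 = -0.39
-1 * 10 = -10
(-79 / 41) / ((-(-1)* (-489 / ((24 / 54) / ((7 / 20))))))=6320 / 1263087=0.01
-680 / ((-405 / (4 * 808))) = 439552 / 81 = 5426.57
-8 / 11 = -0.73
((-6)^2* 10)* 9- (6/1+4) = 3230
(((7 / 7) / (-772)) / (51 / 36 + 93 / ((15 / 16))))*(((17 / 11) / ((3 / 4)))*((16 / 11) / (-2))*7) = 19040 / 140982061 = 0.00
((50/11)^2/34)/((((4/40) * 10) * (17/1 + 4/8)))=500/14399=0.03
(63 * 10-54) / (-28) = -144 / 7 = -20.57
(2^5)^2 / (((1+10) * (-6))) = -512 / 33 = -15.52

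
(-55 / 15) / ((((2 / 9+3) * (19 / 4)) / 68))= -8976 / 551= -16.29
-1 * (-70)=70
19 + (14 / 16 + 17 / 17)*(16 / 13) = 277 / 13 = 21.31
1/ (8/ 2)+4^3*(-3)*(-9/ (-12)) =-575/ 4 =-143.75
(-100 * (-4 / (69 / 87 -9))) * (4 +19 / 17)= -249.43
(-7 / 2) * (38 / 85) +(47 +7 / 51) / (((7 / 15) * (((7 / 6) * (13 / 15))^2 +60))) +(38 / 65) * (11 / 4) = 2597151373 / 1529305414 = 1.70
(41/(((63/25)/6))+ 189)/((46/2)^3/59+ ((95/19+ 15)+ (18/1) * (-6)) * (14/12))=355121/128303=2.77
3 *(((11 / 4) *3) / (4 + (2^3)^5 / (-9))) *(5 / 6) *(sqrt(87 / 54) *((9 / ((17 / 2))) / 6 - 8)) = 9405 *sqrt(58) / 1271872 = 0.06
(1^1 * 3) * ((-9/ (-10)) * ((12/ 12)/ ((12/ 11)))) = 99/ 40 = 2.48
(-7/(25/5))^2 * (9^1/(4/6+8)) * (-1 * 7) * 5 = -9261/130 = -71.24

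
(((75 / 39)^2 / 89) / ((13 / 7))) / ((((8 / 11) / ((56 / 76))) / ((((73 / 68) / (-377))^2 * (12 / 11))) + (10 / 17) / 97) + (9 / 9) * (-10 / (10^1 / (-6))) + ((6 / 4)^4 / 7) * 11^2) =0.00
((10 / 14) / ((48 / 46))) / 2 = 115 / 336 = 0.34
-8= -8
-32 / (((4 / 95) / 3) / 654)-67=-1491187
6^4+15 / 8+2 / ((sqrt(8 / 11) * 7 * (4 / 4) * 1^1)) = sqrt(22) / 14+10383 / 8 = 1298.21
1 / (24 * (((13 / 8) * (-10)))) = -1 / 390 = -0.00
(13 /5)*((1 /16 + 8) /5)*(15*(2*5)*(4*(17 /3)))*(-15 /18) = -47515 /4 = -11878.75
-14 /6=-7 /3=-2.33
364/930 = 0.39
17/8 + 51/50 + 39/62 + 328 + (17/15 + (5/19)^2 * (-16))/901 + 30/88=22101720030817/66548400600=332.11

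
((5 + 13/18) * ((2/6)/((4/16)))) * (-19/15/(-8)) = 1957/1620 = 1.21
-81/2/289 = -81/578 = -0.14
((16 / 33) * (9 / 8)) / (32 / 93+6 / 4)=1116 / 3773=0.30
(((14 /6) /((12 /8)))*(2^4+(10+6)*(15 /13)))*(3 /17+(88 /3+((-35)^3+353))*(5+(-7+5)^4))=-95145481088 /1989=-47835837.65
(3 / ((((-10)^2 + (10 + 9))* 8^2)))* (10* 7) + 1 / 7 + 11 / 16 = 3267 / 3808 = 0.86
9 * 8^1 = 72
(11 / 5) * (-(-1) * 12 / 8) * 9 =297 / 10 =29.70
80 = 80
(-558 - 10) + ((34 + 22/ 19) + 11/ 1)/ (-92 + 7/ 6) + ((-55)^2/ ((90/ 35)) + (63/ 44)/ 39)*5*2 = 298408888477/ 26653770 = 11195.75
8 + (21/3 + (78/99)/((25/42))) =4489/275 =16.32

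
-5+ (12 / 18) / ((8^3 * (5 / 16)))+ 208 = 48721 / 240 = 203.00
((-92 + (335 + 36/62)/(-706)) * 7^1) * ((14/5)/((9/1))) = -19834367/98487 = -201.39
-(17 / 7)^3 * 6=-29478 / 343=-85.94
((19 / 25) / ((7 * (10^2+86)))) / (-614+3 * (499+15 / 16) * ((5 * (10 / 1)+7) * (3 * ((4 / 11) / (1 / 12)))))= 209 / 400485662850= 0.00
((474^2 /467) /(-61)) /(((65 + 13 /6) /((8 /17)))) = -10784448 /195164437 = -0.06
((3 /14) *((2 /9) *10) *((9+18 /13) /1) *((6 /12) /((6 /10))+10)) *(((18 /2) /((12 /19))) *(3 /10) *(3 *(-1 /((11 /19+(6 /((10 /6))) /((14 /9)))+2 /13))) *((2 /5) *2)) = -9503325 /52684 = -180.38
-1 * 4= -4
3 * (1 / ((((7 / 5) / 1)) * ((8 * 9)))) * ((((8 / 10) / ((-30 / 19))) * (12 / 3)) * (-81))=171 / 35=4.89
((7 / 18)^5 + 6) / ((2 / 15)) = 56771075 / 1259712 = 45.07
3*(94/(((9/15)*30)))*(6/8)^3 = 423/64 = 6.61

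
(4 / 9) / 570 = 2 / 2565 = 0.00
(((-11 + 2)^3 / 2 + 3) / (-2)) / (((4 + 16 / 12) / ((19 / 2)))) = 41211 / 128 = 321.96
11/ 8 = 1.38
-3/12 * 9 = -9/4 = -2.25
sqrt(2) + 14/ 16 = 7/ 8 + sqrt(2) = 2.29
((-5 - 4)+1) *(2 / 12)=-1.33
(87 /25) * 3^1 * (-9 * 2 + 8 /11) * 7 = -69426 /55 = -1262.29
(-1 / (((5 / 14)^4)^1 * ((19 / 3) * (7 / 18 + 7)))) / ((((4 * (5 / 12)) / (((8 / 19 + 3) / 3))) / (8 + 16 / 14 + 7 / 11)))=-414427104 / 47155625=-8.79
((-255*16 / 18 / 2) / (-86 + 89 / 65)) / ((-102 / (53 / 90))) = -3445 / 445581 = -0.01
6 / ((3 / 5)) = 10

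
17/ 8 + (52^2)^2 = 58492945/ 8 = 7311618.12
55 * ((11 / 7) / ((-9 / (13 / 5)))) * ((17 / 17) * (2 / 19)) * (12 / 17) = -12584 / 6783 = -1.86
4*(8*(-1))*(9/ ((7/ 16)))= -4608/ 7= -658.29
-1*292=-292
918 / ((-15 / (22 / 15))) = -2244 / 25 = -89.76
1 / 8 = 0.12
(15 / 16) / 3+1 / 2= 13 / 16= 0.81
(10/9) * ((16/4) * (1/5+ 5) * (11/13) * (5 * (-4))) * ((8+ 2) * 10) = -352000/9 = -39111.11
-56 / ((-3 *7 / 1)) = 8 / 3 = 2.67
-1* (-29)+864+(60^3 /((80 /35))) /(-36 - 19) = -9077 /11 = -825.18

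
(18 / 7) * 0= 0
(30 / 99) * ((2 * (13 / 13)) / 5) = 4 / 33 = 0.12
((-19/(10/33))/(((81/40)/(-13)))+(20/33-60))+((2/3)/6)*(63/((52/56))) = 1353910/3861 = 350.66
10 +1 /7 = 71 /7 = 10.14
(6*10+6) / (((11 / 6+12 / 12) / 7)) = 2772 / 17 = 163.06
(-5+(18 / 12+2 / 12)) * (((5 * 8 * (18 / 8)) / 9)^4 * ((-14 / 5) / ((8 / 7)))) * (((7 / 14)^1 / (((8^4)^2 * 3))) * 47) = 1439375 / 37748736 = 0.04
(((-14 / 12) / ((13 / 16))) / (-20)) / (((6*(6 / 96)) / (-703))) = -78736 / 585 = -134.59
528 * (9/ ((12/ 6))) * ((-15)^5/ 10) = -180427500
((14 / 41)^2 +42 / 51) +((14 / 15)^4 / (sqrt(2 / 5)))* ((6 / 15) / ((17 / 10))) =76832* sqrt(10) / 860625 +26866 / 28577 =1.22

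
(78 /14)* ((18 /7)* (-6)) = -4212 /49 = -85.96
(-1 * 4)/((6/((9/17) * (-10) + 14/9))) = 1144/459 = 2.49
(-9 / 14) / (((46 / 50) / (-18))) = 2025 / 161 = 12.58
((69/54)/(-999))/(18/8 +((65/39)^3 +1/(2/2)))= -2/12321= -0.00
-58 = -58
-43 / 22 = -1.95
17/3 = 5.67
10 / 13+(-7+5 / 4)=-259 / 52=-4.98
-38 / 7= -5.43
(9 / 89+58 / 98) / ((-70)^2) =1511 / 10684450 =0.00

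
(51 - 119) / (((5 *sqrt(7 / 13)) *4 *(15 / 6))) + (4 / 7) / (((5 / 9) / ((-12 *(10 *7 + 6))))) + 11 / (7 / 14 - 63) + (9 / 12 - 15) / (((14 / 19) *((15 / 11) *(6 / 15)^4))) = -167128987 / 112000 - 34 *sqrt(91) / 175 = -1494.08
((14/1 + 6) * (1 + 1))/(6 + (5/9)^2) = 3240/511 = 6.34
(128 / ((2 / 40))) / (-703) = -2560 / 703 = -3.64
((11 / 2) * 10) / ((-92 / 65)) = -3575 / 92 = -38.86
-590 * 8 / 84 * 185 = -218300 / 21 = -10395.24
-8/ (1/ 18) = -144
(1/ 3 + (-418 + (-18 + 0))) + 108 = -983/ 3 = -327.67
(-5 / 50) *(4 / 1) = -0.40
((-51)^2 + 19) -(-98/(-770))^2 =7925451/3025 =2619.98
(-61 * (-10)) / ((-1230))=-61 / 123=-0.50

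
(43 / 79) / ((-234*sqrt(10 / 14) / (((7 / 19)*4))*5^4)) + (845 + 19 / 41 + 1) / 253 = 3155 / 943 - 602*sqrt(35) / 548803125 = 3.35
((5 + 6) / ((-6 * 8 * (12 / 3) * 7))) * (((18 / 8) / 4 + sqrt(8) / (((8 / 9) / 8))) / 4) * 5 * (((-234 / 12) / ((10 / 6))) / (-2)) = -3861 * sqrt(2) / 3584 - 3861 / 114688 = -1.56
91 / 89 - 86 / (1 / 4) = -30525 / 89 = -342.98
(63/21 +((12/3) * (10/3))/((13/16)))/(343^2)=757/4588311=0.00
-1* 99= -99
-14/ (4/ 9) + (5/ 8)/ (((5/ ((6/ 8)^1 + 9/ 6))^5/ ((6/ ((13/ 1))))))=-31.49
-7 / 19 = -0.37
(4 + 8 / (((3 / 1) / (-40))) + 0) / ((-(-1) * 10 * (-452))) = 0.02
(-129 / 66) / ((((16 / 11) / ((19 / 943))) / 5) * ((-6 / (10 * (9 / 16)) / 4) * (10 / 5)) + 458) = -61275 / 14116892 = -0.00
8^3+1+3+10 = 526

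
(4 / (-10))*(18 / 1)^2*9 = -5832 / 5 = -1166.40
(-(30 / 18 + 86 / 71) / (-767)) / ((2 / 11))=6743 / 326742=0.02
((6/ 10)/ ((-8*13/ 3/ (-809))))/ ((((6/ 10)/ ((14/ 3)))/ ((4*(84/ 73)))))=475692/ 949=501.26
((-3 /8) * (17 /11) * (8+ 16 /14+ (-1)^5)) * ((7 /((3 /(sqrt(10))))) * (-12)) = 2907 * sqrt(10) /22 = 417.85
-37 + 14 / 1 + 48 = 25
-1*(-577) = 577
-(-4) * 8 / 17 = 32 / 17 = 1.88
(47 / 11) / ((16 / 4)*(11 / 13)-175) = -611 / 24541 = -0.02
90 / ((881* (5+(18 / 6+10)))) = 5 / 881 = 0.01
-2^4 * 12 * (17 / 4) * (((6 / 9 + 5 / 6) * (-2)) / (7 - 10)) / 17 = -48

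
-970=-970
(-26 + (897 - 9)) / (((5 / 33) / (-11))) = -312906 / 5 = -62581.20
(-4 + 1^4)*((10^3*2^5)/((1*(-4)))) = 24000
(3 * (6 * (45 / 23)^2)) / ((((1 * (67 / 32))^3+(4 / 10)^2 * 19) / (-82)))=-816168960000 / 1764998449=-462.42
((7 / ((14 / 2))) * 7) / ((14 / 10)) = 5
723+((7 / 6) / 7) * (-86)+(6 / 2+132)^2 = 56801 / 3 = 18933.67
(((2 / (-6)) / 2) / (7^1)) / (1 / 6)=-1 / 7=-0.14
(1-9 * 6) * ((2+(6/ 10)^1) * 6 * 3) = -12402/ 5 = -2480.40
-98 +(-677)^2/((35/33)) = 15121427/35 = 432040.77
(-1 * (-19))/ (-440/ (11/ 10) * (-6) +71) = 19/ 2471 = 0.01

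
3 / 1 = 3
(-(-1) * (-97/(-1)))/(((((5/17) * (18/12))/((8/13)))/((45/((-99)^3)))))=-26384/4204629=-0.01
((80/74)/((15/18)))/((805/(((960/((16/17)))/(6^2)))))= 272/5957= 0.05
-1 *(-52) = 52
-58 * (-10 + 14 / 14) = 522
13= 13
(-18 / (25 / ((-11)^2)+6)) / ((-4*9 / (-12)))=-726 / 751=-0.97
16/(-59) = -16/59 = -0.27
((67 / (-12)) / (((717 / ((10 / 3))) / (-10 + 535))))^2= 3436890625 / 18507204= 185.71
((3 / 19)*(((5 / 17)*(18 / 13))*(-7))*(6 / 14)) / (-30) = 0.01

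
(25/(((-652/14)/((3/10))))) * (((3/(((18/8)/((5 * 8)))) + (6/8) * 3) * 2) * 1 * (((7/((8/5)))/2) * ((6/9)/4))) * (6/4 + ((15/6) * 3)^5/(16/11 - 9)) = 2273958127525/110829568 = 20517.61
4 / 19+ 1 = 23 / 19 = 1.21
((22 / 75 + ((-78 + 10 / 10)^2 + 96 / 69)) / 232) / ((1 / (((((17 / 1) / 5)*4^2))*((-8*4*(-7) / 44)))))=19478740624 / 2751375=7079.64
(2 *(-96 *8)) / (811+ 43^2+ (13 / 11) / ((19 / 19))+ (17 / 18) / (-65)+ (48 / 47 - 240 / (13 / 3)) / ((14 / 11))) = -6503777280 / 11087133247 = -0.59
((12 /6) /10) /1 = 1 /5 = 0.20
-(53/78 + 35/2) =-709/39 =-18.18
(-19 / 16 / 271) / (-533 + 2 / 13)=247 / 30035472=0.00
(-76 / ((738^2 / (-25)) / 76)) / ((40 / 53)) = 0.35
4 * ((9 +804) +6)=3276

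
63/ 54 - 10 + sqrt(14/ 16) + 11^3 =sqrt(14)/ 4 + 7933/ 6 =1323.10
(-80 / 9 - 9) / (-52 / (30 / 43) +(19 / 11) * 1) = 8855 / 36039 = 0.25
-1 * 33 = -33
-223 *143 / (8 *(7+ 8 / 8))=-31889 / 64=-498.27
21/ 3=7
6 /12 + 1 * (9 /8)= 13 /8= 1.62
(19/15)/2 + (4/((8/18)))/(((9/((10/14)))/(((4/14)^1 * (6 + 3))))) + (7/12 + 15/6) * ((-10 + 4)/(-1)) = 15413/735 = 20.97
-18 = -18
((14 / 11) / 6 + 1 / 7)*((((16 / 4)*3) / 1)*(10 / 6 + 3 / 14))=12956 / 1617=8.01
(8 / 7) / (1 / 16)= 128 / 7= 18.29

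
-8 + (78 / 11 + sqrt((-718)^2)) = 7888 / 11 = 717.09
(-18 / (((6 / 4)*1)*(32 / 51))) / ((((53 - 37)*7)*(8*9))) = -0.00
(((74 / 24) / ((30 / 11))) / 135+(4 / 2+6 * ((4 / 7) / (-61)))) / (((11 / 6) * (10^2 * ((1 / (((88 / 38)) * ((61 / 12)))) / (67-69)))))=-40511789 / 161595000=-0.25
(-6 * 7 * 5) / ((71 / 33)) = -6930 / 71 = -97.61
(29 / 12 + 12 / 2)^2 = 10201 / 144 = 70.84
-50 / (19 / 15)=-750 / 19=-39.47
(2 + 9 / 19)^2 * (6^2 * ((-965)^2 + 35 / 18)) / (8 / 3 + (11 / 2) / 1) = 25118963.72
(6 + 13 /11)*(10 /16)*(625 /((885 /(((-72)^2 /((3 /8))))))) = 28440000 /649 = 43821.26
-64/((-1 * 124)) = 16/31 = 0.52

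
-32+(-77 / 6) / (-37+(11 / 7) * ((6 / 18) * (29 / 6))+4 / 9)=-45189 / 1429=-31.62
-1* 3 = -3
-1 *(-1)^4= -1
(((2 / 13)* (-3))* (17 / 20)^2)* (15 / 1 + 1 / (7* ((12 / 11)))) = -367319 / 72800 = -5.05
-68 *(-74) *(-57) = -286824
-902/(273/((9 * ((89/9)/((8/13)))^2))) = -46440823/6048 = -7678.71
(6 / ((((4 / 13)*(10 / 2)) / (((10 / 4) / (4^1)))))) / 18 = 13 / 96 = 0.14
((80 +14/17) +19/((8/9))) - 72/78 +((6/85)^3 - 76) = 1614340339/63869000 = 25.28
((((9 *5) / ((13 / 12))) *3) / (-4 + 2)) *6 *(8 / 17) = -38880 / 221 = -175.93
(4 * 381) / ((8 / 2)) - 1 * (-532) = 913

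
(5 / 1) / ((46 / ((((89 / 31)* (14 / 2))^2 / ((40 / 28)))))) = 2716903 / 88412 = 30.73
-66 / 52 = -33 / 26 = -1.27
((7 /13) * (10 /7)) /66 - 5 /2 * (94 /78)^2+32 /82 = -4429913 /1371942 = -3.23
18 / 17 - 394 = -6680 / 17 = -392.94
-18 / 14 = -9 / 7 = -1.29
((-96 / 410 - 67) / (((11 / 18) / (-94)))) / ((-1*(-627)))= 706692 / 42845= 16.49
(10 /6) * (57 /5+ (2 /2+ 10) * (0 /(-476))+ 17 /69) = 4018 /207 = 19.41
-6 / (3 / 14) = -28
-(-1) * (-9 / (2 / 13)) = -58.50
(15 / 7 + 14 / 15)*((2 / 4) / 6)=323 / 1260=0.26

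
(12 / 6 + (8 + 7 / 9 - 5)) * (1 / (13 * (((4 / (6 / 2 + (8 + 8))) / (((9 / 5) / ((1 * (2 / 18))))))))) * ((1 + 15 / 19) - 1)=27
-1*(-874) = 874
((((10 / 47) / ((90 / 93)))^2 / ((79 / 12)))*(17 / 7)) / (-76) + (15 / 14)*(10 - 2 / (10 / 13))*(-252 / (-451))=139113150235 / 31403079939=4.43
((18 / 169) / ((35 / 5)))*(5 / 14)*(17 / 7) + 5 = 290600 / 57967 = 5.01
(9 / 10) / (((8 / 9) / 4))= 81 / 20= 4.05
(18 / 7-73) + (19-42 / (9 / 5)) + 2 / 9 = -4696 / 63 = -74.54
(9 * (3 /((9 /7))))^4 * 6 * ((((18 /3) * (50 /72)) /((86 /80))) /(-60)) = -3241350 /43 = -75380.23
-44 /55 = -4 /5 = -0.80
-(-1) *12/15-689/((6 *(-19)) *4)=2.31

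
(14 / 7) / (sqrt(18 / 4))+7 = 7.94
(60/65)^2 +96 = 16368/169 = 96.85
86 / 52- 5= -3.35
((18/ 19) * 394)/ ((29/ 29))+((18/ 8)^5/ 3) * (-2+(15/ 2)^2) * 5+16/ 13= 5653825585/ 1011712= 5588.37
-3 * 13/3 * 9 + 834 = 717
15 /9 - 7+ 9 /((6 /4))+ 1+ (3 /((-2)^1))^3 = -1.71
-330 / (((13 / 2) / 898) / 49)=-2233947.69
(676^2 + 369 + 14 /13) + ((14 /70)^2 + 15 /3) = 148639113 /325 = 457351.12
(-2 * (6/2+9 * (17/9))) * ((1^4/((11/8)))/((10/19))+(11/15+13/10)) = -4508/33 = -136.61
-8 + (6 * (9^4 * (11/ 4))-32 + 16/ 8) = 216437/ 2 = 108218.50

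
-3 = -3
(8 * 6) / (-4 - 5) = -16 / 3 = -5.33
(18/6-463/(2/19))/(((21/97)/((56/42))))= -1705454/63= -27070.70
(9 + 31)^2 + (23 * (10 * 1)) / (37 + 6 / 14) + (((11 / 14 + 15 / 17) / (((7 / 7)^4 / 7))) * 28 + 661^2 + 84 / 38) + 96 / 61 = 1132732977572 / 2581093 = 438857.87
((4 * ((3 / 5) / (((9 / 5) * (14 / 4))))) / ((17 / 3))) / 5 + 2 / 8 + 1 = 3007 / 2380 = 1.26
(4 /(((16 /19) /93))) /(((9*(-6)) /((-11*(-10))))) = -899.86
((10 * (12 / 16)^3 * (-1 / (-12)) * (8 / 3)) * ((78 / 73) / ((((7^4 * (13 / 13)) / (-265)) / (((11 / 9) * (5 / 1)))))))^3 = -850287432693359375 / 2756861963812565504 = -0.31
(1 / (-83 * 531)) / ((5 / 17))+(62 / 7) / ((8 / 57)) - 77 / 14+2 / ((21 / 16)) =364850509 / 6170220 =59.13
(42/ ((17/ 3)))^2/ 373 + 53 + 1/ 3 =17295148/ 323391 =53.48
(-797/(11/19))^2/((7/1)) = 229310449/847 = 270732.53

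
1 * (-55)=-55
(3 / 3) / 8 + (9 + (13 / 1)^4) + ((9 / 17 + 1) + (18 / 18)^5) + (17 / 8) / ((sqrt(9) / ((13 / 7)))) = 40803629 / 1428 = 28573.97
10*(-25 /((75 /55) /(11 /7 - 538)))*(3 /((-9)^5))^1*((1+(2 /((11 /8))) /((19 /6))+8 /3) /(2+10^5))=-242854625 /1178051110551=-0.00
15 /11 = 1.36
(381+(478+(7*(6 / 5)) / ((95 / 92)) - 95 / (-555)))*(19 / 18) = 22864352 / 24975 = 915.49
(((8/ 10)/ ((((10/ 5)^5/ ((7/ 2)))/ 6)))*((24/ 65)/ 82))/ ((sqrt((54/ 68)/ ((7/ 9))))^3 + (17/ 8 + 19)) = 5520580884/ 49215410816575 - 131167512*sqrt(714)/ 639800340615475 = 0.00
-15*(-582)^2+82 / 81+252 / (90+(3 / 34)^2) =-4757922049450 / 936441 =-5080856.19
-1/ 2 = -0.50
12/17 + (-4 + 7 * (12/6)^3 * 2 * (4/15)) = 6776/255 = 26.57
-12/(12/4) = -4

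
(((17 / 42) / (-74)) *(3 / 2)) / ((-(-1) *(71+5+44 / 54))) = -27 / 252784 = -0.00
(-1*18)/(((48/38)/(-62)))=1767/2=883.50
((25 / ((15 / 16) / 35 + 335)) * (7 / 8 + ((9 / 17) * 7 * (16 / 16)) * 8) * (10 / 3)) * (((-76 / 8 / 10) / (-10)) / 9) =2760415 / 34446114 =0.08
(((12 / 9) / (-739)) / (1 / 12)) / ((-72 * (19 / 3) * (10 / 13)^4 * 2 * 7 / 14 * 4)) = 28561 / 842460000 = 0.00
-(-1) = 1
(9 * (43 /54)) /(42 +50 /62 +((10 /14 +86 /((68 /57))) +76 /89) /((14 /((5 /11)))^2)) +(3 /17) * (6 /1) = 41754758837762 /34059363968499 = 1.23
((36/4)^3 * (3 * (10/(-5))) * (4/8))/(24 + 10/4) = -4374/53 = -82.53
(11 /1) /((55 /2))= 2 /5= 0.40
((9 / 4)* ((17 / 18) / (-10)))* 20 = -17 / 4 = -4.25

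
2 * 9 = 18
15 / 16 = 0.94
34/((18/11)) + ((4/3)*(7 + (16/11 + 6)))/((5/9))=27457/495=55.47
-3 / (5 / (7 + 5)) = -36 / 5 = -7.20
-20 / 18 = -10 / 9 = -1.11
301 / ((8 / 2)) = 301 / 4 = 75.25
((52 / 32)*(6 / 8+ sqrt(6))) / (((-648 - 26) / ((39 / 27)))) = -169*sqrt(6) / 48528 - 169 / 64704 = -0.01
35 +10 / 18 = 320 / 9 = 35.56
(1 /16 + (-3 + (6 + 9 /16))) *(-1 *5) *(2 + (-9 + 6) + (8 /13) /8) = 435 /26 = 16.73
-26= -26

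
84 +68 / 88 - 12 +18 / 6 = 1667 / 22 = 75.77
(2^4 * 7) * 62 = 6944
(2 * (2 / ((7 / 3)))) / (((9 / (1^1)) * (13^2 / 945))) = 180 / 169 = 1.07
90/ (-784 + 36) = -45/ 374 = -0.12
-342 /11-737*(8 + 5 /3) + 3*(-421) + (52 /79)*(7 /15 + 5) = -109687256 /13035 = -8414.83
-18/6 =-3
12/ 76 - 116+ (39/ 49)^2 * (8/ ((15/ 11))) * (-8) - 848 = -226629197/ 228095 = -993.57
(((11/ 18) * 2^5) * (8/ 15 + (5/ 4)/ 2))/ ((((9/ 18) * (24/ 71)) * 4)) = 108559/ 3240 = 33.51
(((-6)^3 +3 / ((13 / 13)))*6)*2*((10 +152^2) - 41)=-58974588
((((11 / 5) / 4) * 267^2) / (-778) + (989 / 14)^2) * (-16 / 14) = -5645.73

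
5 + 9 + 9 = 23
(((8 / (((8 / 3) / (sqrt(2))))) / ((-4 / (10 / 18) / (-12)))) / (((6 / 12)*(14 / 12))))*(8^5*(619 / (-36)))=-6829773.35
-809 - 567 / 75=-20414 / 25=-816.56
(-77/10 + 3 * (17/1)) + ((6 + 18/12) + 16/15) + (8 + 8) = 1018/15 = 67.87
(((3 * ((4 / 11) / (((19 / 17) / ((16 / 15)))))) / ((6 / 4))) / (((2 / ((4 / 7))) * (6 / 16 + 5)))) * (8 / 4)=69632 / 943635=0.07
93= 93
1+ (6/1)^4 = 1297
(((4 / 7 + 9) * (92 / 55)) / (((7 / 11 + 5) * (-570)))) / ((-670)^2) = -23 / 2071807500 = -0.00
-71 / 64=-1.11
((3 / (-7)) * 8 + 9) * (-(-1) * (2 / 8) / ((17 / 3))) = 117 / 476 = 0.25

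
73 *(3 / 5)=219 / 5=43.80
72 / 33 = 24 / 11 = 2.18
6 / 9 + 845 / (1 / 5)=12677 / 3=4225.67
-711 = -711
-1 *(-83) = 83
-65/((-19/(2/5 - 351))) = -22789/19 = -1199.42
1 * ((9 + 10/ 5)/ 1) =11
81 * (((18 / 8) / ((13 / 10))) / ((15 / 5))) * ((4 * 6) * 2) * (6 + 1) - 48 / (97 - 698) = 15701.62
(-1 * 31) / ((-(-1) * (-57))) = 31 / 57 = 0.54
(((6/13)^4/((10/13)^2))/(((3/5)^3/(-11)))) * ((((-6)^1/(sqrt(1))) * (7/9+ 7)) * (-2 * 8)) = -492800/169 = -2915.98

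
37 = 37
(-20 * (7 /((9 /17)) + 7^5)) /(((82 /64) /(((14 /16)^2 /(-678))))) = 37088590 /125091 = 296.49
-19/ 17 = -1.12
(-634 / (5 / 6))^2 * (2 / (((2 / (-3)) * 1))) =-43411248 / 25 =-1736449.92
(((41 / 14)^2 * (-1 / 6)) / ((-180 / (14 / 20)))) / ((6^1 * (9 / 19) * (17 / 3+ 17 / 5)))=31939 / 148055040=0.00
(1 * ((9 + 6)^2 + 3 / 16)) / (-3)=-1201 / 16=-75.06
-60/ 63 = -20/ 21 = -0.95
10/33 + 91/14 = 6.80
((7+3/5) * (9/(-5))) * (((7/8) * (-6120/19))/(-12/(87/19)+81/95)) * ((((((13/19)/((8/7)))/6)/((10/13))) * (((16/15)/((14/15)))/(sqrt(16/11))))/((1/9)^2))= -1275499953 * sqrt(11)/194840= -21711.94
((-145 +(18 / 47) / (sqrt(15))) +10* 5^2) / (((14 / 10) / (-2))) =-150 -12* sqrt(15) / 329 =-150.14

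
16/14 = 8/7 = 1.14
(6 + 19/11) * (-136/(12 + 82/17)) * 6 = -589560/1573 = -374.80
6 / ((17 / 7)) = 42 / 17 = 2.47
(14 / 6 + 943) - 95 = 2551 / 3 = 850.33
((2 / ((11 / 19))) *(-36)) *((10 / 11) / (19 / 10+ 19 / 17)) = -13600 / 363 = -37.47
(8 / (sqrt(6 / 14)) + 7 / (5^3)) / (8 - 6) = 7 / 250 + 4*sqrt(21) / 3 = 6.14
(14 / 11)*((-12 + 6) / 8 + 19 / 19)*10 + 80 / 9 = 1195 / 99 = 12.07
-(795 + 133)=-928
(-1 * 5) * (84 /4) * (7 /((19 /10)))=-7350 /19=-386.84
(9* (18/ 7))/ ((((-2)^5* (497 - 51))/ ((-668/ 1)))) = 13527/ 12488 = 1.08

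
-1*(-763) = 763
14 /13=1.08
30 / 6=5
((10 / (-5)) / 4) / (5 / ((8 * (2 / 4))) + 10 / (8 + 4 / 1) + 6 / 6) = -6 / 37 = -0.16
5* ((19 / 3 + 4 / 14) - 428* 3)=-134125 / 21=-6386.90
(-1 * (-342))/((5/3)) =1026/5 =205.20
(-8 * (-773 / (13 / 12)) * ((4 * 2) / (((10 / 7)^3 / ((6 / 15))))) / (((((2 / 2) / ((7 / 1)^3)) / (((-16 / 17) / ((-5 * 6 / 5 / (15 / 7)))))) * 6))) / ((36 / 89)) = 74001355456 / 248625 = 297642.46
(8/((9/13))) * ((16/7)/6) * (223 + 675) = 747136/189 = 3953.10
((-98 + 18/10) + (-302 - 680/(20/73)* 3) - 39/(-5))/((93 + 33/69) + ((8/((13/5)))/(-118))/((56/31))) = -9676935268/115415675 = -83.84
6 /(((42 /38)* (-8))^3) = -6859 /790272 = -0.01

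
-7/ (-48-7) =7/ 55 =0.13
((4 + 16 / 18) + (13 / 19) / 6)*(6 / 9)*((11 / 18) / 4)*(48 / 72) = 0.34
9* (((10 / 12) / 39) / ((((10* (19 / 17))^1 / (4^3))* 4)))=68 / 247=0.28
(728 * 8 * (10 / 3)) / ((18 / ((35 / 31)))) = 1019200 / 837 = 1217.68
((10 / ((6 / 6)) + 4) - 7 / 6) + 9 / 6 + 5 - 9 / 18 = 113 / 6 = 18.83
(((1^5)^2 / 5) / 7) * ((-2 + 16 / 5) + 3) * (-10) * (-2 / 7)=12 / 35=0.34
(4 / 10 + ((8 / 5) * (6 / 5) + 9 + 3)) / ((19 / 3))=1074 / 475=2.26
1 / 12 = 0.08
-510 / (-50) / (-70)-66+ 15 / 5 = -22101 / 350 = -63.15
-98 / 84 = -7 / 6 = -1.17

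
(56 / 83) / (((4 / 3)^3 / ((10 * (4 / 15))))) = 0.76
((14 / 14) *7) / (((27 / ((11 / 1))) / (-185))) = -14245 / 27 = -527.59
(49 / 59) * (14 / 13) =686 / 767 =0.89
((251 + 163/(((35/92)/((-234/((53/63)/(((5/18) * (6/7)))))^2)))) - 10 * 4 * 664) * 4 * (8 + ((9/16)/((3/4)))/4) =4772740036943/78652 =60681737.74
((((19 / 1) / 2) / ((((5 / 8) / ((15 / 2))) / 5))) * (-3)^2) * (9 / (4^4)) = 23085 / 128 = 180.35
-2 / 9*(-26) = 52 / 9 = 5.78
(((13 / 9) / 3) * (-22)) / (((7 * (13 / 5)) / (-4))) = 440 / 189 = 2.33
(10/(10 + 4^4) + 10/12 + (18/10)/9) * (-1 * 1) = -4273/3990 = -1.07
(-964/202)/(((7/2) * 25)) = -964/17675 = -0.05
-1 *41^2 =-1681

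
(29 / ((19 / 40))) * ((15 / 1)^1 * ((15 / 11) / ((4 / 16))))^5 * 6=4109810400000000000 / 3059969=1343088900573.83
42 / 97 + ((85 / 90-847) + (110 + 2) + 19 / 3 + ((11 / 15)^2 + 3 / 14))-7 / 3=-111353191 / 152775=-728.87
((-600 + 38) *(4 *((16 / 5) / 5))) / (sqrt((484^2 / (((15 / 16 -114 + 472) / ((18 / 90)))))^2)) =-1613783 / 146410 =-11.02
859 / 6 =143.17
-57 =-57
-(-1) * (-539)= -539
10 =10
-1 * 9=-9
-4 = -4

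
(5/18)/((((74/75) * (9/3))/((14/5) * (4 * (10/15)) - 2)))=1025/1998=0.51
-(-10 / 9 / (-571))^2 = -100 / 26409321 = -0.00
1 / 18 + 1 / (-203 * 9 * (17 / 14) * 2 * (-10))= 137 / 2465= 0.06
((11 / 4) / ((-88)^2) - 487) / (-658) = 195913 / 264704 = 0.74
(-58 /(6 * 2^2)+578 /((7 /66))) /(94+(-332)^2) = 457573 /9266712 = 0.05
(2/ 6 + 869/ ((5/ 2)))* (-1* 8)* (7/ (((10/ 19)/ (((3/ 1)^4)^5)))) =-3227028261217236/ 25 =-129081130448689.44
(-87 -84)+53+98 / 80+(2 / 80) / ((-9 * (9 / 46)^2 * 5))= -17027911 / 145800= -116.79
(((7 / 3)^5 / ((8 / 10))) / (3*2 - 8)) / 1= -84035 / 1944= -43.23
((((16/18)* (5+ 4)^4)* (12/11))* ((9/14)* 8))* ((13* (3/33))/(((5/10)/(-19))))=-1244595456/847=-1469416.12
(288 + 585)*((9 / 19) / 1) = 7857 / 19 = 413.53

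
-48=-48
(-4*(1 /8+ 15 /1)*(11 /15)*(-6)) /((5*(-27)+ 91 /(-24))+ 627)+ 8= 8.55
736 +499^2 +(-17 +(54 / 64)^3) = 8182844643 / 32768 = 249720.60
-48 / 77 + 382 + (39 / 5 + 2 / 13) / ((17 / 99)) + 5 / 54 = 1965513559 / 4594590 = 427.79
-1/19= -0.05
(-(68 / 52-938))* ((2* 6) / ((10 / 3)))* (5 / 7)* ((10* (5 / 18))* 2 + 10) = 487080 / 13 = 37467.69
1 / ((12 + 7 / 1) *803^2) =0.00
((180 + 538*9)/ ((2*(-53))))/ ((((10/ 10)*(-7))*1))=2511/ 371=6.77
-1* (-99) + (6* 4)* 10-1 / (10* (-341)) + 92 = 1469711 / 3410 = 431.00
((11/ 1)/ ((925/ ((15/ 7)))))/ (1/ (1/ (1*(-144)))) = -11/ 62160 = -0.00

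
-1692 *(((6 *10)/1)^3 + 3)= -365477076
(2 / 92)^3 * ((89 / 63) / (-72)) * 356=-0.00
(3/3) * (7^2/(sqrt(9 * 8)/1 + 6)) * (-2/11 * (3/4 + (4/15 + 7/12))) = 392/165 - 392 * sqrt(2)/165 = -0.98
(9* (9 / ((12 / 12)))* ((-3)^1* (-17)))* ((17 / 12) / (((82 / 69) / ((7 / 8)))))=11306547 / 2624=4308.90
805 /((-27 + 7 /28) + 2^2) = -460 /13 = -35.38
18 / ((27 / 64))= 128 / 3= 42.67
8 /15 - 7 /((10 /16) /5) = -832 /15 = -55.47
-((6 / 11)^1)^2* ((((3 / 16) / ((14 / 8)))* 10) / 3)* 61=-5490 / 847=-6.48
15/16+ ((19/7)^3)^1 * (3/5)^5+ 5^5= 53636495917/17150000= 3127.49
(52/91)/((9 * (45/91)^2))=4732/18225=0.26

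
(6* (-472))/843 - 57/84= -31771/7868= -4.04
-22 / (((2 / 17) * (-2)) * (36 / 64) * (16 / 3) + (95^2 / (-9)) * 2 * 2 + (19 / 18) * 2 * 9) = 3366 / 610901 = 0.01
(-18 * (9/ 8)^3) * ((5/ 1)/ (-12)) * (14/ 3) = 25515/ 512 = 49.83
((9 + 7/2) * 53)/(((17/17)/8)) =5300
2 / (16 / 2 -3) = 2 / 5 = 0.40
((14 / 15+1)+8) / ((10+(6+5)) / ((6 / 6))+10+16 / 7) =1043 / 3495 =0.30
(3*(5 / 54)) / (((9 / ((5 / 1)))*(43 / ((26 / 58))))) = 325 / 202014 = 0.00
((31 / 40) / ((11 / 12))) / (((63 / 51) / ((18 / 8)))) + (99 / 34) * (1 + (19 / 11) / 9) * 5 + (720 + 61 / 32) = 155152969 / 209440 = 740.80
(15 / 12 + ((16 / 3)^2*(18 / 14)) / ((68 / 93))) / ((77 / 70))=122015 / 2618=46.61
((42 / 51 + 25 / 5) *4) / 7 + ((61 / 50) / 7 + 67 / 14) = 24656 / 2975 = 8.29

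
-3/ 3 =-1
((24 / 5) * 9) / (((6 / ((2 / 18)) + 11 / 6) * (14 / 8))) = 5184 / 11725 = 0.44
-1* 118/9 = -118/9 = -13.11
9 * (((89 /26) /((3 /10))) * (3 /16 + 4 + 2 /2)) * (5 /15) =36935 /208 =177.57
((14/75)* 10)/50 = 14/375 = 0.04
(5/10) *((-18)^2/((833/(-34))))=-324/49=-6.61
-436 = -436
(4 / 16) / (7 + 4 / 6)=3 / 92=0.03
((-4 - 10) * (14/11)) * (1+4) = -89.09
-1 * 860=-860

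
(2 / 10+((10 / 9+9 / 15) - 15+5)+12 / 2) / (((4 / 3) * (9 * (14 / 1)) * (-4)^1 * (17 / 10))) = 47 / 25704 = 0.00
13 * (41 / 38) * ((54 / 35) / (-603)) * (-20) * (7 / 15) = 2132 / 6365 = 0.33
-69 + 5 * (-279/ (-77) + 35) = 9557/ 77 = 124.12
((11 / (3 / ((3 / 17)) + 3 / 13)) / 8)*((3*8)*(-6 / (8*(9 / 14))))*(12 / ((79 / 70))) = -15015 / 632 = -23.76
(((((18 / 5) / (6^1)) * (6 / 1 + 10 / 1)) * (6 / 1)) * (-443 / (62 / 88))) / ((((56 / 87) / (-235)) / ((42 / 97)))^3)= 4047846368475734550 / 28292863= 143069521401.06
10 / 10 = 1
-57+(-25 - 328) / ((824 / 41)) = -61441 / 824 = -74.56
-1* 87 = -87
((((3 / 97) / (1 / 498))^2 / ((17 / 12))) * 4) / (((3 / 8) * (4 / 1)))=446.54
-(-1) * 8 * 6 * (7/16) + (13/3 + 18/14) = 559/21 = 26.62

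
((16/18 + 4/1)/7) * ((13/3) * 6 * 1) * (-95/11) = -9880/63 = -156.83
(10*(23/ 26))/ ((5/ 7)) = 161/ 13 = 12.38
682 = 682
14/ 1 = 14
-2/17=-0.12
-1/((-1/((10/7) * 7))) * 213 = 2130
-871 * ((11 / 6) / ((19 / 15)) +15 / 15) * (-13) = 1053039 / 38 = 27711.55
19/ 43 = 0.44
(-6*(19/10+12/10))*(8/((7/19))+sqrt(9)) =-16089/35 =-459.69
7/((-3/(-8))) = 56/3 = 18.67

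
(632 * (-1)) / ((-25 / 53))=1339.84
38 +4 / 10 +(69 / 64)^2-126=-1770243 / 20480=-86.44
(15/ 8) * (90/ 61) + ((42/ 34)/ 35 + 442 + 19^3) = 7303.80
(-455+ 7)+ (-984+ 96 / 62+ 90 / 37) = -1637938 / 1147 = -1428.02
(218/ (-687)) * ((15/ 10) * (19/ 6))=-1.51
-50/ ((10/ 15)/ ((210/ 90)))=-175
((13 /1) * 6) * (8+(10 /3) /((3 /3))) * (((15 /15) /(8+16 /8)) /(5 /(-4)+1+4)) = 1768 /75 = 23.57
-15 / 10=-3 / 2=-1.50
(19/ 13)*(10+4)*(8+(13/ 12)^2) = 175693/ 936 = 187.71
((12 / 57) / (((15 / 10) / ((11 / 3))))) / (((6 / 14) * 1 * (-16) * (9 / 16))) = -616 / 4617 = -0.13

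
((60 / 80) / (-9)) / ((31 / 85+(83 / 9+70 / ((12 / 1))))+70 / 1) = -255 / 261386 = -0.00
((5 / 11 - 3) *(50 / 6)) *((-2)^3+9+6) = -148.48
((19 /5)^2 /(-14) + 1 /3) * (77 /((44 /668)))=-122411 /150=-816.07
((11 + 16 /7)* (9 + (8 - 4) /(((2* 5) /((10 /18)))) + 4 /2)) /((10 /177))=184729 /70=2638.99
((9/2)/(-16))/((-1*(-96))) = -3/1024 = -0.00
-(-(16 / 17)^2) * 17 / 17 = 256 / 289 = 0.89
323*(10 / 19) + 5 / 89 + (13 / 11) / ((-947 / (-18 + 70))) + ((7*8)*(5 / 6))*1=602599213 / 2781339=216.66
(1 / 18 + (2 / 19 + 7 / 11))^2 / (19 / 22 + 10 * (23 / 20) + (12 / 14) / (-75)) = 1573950175 / 30592869912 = 0.05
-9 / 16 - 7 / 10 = -101 / 80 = -1.26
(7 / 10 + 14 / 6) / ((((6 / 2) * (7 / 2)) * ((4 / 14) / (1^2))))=91 / 90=1.01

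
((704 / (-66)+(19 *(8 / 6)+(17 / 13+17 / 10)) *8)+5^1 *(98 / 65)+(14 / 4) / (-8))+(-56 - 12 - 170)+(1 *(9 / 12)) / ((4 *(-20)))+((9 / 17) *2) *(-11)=-144127 / 5440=-26.49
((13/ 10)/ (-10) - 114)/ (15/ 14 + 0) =-79891/ 750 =-106.52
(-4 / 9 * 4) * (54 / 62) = -48 / 31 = -1.55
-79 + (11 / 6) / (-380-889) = -601517 / 7614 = -79.00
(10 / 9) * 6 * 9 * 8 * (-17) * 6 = -48960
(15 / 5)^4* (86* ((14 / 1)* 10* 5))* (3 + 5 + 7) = 73143000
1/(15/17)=17/15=1.13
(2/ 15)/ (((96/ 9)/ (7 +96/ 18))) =37/ 240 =0.15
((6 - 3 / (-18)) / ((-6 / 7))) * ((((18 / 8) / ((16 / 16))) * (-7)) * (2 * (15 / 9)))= 9065 / 24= 377.71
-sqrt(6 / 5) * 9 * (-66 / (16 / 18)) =2673 * sqrt(30) / 20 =732.03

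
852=852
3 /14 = 0.21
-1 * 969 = -969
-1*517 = -517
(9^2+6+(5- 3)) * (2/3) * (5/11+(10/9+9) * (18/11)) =3026/3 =1008.67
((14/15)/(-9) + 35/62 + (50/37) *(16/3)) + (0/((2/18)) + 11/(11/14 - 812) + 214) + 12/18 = 781936600693/3517149330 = 222.32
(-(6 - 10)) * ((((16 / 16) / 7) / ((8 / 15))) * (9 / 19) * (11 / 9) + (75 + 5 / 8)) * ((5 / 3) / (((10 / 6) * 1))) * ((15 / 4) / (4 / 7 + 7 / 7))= 54975 / 76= 723.36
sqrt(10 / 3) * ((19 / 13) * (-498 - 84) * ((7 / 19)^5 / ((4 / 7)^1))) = -11411953 * sqrt(30) / 3388346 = -18.45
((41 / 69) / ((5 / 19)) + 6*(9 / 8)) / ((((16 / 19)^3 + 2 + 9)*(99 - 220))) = -85264229 / 13282424100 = -0.01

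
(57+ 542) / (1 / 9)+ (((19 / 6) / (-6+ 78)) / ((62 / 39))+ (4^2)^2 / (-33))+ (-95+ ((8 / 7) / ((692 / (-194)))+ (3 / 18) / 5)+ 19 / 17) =53467732816651 / 10109040480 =5289.10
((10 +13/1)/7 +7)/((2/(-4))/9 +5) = 1296/623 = 2.08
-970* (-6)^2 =-34920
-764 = -764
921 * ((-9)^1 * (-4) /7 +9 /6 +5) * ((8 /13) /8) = 150123 /182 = 824.85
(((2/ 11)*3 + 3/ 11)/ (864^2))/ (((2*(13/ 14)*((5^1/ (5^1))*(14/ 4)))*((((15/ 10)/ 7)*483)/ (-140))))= -35/ 153451584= -0.00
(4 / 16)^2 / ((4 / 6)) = 3 / 32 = 0.09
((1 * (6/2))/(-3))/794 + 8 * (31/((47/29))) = 153.02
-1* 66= -66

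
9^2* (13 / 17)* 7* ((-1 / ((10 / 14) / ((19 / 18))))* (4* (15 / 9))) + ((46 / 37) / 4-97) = -5495367 / 1258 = -4368.34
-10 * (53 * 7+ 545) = -9160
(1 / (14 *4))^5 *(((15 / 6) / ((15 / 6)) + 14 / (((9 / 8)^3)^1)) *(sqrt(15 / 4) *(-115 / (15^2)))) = -181631 *sqrt(15) / 36133511823360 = -0.00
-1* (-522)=522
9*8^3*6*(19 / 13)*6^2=18911232 / 13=1454710.15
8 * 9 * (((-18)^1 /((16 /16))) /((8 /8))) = -1296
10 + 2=12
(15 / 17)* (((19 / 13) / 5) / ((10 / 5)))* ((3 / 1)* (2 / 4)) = 171 / 884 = 0.19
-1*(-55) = 55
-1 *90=-90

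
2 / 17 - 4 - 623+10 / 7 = -74429 / 119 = -625.45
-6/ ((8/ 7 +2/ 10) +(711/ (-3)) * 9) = 105/ 37304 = 0.00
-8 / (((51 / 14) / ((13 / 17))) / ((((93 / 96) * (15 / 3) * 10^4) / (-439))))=70525000 / 380613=185.29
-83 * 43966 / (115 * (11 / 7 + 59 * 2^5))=-25544246 / 1521105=-16.79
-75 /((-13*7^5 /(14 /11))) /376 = 75 /64548484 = 0.00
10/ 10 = 1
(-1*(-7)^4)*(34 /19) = -81634 /19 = -4296.53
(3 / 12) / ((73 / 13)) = 13 / 292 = 0.04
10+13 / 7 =83 / 7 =11.86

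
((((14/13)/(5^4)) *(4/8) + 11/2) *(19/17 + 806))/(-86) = -1226506469/23757500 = -51.63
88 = 88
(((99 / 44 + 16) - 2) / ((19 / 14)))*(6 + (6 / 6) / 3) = 455 / 6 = 75.83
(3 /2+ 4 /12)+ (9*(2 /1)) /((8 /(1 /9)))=25 /12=2.08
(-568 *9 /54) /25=-284 /75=-3.79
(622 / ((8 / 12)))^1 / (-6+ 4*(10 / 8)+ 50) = 933 / 49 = 19.04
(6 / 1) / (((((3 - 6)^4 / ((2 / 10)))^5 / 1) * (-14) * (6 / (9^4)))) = -1 / 23250543750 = -0.00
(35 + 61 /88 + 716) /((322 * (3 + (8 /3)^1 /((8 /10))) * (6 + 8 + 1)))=66149 /2691920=0.02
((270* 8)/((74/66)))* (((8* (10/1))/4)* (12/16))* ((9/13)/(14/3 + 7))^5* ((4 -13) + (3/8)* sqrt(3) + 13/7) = -1227348109152/8081216279045 + 230127770466* sqrt(3)/28861486710875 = -0.14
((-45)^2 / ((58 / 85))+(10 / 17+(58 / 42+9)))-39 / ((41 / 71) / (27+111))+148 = -5257868251 / 848946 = -6193.41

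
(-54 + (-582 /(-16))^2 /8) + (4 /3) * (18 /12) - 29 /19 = 1088235 /9728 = 111.87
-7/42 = -1/6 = -0.17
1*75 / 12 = 25 / 4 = 6.25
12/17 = 0.71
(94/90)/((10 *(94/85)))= 17/180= 0.09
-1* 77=-77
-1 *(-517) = 517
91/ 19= 4.79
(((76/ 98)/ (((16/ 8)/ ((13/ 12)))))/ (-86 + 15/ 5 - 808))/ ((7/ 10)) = -1235/ 1833678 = -0.00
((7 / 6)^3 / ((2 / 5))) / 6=1715 / 2592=0.66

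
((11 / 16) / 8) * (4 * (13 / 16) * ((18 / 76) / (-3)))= -0.02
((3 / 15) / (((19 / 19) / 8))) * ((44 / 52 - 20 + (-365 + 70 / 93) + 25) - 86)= -4298248 / 6045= -711.04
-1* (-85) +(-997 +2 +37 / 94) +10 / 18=-909.05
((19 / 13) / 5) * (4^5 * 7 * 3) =408576 / 65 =6285.78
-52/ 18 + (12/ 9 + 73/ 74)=-379/ 666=-0.57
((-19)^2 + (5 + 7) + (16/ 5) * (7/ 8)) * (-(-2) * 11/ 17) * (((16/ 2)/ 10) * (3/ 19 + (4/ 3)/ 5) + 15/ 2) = 461807467/ 121125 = 3812.65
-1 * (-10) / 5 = 2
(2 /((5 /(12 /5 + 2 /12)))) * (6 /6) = 77 /75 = 1.03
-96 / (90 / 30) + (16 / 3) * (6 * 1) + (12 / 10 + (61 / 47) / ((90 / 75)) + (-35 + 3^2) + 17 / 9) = -92339 / 4230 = -21.83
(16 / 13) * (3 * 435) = 20880 / 13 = 1606.15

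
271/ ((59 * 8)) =271/ 472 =0.57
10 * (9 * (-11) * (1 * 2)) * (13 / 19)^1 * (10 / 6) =-42900 / 19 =-2257.89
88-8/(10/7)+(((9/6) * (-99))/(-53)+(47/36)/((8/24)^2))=102769/1060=96.95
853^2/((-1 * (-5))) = 727609/5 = 145521.80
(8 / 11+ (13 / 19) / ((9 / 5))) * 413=860279 / 1881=457.35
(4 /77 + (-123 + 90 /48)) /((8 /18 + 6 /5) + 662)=-3356145 /18396224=-0.18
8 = 8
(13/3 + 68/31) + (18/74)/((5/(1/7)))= 786902/120435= 6.53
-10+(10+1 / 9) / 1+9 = 82 / 9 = 9.11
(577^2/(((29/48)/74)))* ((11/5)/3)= 4336067296/145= 29903912.39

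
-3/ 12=-1/ 4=-0.25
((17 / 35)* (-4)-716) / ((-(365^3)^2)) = 25128 / 82760905001796875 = 0.00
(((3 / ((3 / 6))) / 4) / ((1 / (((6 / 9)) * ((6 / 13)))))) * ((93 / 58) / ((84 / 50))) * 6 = 6975 / 2639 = 2.64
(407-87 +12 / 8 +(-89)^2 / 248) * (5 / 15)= 87653 / 744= 117.81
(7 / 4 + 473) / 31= 1899 / 124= 15.31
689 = 689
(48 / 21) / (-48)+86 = 1805 / 21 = 85.95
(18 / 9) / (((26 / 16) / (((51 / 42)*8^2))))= 8704 / 91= 95.65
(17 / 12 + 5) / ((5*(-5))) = -77 / 300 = -0.26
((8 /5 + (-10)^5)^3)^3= -1952843767999328016127741954752493125707497337782272 /1953125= -999856009215655944257403900000000000000000000.00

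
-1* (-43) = 43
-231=-231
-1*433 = -433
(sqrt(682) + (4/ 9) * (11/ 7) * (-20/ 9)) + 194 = sqrt(682) + 109118/ 567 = 218.56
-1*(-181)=181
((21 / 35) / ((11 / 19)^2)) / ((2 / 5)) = 4.48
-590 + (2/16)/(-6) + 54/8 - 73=-656.27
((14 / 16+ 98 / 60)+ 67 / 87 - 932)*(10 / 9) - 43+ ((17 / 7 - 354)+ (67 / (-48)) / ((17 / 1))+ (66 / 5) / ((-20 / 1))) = -17731289551 / 12423600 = -1427.23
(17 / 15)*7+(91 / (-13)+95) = 1439 / 15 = 95.93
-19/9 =-2.11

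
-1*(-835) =835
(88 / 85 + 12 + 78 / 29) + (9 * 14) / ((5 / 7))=473588 / 2465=192.12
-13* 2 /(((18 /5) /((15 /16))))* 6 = -40.62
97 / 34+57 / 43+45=71899 / 1462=49.18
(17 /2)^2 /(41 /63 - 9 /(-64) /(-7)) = 291312 /2543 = 114.55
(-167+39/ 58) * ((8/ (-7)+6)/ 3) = -163999/ 609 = -269.29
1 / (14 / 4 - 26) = -2 / 45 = -0.04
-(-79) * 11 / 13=869 / 13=66.85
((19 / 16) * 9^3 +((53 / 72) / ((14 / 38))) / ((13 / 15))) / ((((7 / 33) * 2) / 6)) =125115969 / 10192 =12275.90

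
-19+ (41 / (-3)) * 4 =-221 / 3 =-73.67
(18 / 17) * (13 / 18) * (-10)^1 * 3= -390 / 17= -22.94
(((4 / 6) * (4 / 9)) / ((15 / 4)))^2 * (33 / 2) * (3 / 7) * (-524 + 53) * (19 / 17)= -16800256 / 722925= -23.24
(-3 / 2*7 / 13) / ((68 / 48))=-126 / 221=-0.57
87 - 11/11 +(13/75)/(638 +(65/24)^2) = 799185446/9292825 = 86.00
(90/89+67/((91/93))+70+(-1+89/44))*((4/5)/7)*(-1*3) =-150210993/3118115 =-48.17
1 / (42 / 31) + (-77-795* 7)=-236933 / 42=-5641.26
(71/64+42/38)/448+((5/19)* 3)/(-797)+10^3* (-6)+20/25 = -13023657578411/2170900480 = -5999.20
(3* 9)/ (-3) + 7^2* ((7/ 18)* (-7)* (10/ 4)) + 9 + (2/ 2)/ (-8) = -24019/ 72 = -333.60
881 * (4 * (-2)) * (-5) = 35240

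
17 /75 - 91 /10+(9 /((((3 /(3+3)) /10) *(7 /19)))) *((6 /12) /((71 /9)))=1646993 /74550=22.09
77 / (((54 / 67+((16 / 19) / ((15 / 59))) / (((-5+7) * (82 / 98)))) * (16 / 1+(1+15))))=60282915 / 69778112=0.86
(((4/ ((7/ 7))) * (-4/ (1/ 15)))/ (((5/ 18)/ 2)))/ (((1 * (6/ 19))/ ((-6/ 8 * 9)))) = 36936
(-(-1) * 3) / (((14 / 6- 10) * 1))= -9 / 23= -0.39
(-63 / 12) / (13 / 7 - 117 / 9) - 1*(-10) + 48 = 6081 / 104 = 58.47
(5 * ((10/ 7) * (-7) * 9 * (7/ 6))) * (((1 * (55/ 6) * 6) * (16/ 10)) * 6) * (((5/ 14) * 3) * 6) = -1782000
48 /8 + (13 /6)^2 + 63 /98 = 2857 /252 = 11.34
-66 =-66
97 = 97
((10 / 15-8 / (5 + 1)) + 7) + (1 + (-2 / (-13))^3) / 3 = 43948 / 6591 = 6.67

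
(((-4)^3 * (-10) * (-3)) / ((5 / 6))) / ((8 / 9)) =-2592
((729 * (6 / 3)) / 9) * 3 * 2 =972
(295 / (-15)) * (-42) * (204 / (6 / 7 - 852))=-196588 / 993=-197.97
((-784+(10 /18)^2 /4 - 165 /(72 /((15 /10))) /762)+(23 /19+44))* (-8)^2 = -9240602846 /195453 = -47277.88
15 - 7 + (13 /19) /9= 8.08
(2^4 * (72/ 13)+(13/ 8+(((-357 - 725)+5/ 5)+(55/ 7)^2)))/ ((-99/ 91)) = 4734311/ 5544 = 853.95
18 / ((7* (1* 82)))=9 / 287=0.03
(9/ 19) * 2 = 18/ 19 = 0.95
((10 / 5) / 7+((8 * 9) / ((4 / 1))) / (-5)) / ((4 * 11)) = -29 / 385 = -0.08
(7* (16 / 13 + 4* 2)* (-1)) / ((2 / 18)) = -7560 / 13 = -581.54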